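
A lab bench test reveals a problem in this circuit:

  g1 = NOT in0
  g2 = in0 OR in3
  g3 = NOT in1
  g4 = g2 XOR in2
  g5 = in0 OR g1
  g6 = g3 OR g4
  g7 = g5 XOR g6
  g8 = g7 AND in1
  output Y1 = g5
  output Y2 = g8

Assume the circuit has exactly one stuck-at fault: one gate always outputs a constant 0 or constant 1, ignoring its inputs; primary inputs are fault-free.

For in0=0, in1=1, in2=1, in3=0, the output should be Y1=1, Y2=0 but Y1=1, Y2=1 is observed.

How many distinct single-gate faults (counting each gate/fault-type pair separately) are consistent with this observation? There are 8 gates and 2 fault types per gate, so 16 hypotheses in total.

5

Fault-free: g1=1, g2=0, g3=0, g4=1, g5=1, g6=1, g7=0, g8=0 → Y1=1, Y2=0. Observed Y1=1, Y2=1.
  g1: none of the 2 fault types match ✗
  g2: stuck-at-1 ✓; others ✗
  g3: none of the 2 fault types match ✗
  g4: stuck-at-0 ✓; others ✗
  g5: none of the 2 fault types match ✗
  g6: stuck-at-0 ✓; others ✗
  g7: stuck-at-1 ✓; others ✗
  g8: stuck-at-1 ✓; others ✗
Consistent faults: {g2 stuck-at-1, g4 stuck-at-0, g6 stuck-at-0, g7 stuck-at-1, g8 stuck-at-1} — 5 in all.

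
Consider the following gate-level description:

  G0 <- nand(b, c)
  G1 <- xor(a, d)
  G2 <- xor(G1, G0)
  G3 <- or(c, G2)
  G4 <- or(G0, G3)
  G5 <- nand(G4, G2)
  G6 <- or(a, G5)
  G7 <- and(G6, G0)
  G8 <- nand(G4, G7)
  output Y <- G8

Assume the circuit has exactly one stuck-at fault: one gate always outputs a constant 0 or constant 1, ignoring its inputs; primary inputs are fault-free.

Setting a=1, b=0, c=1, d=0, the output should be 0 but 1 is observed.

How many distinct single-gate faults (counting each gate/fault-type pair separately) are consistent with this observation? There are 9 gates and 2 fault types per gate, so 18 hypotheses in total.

Fault-free: G0=1, G1=1, G2=0, G3=1, G4=1, G5=1, G6=1, G7=1, G8=0 → 0. Observed 1.
  G0: stuck-at-0 ✓; others ✗
  G1: none of the 2 fault types match ✗
  G2: none of the 2 fault types match ✗
  G3: none of the 2 fault types match ✗
  G4: stuck-at-0 ✓; others ✗
  G5: none of the 2 fault types match ✗
  G6: stuck-at-0 ✓; others ✗
  G7: stuck-at-0 ✓; others ✗
  G8: stuck-at-1 ✓; others ✗
Consistent faults: {G0 stuck-at-0, G4 stuck-at-0, G6 stuck-at-0, G7 stuck-at-0, G8 stuck-at-1} — 5 in all.

5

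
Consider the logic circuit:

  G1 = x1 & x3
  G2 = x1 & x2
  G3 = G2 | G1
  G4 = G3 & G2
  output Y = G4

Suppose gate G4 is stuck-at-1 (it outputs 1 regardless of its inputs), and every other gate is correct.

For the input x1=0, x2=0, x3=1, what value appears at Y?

1

Propagate with G4 forced: G1=0, G2=0, G3=0, G4=1 [stuck-at-1].
So Y = 1. (Without the fault it would be 0.)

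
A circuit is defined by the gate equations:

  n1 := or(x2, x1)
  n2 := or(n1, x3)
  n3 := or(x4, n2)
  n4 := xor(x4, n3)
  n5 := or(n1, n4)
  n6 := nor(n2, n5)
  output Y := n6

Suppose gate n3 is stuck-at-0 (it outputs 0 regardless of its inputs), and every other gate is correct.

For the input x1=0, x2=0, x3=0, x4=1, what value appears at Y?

Propagate with n3 forced: n1=0, n2=0, n3=0 [stuck-at-0], n4=1, n5=1, n6=0.
So Y = 0. (Without the fault it would be 1.)

0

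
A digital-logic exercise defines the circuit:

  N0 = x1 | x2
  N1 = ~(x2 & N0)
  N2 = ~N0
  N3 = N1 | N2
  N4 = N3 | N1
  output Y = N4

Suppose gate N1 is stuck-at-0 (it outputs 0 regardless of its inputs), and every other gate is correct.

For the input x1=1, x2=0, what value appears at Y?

0

Propagate with N1 forced: N0=1, N1=0 [stuck-at-0], N2=0, N3=0, N4=0.
So Y = 0. (Without the fault it would be 1.)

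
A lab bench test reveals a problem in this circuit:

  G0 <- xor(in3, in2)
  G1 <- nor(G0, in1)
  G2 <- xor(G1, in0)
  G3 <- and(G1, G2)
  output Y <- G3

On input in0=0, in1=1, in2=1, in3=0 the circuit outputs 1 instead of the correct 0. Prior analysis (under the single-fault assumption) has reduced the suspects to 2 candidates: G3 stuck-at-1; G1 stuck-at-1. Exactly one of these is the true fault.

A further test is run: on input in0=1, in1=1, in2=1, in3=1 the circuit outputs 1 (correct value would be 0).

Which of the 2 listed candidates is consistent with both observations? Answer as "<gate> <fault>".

G3 stuck-at-1

Evaluate each candidate on input in0=1, in1=1, in2=1, in3=1:
  G3 stuck-at-1: G0=0, G1=0, G2=1, G3=1 [stuck-at-1] → 1 — matches
  G1 stuck-at-1: G0=0, G1=1 [stuck-at-1], G2=0, G3=0 → 0 — eliminated
Only G3 stuck-at-1 reproduces the observed 1.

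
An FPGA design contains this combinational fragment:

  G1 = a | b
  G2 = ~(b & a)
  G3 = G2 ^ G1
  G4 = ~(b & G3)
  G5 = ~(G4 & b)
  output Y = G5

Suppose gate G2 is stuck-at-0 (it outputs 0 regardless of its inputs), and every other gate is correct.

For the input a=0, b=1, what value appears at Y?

Propagate with G2 forced: G1=1, G2=0 [stuck-at-0], G3=1, G4=0, G5=1.
So Y = 1. (Without the fault it would be 0.)

1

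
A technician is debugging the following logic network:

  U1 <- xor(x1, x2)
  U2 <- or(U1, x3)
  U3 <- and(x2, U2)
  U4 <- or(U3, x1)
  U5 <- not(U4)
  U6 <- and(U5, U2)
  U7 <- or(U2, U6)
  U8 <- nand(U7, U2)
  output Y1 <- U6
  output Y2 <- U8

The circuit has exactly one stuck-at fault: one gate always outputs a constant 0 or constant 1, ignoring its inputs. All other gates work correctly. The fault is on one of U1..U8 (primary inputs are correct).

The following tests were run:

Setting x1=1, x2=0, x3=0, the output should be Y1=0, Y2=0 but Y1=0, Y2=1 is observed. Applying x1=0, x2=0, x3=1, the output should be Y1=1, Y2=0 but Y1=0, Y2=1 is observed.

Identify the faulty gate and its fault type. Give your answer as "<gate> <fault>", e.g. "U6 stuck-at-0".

U2 stuck-at-0

Fault-free values for test 1 (x1=1, x2=0, x3=0): U1=1, U2=1, U3=0, U4=1, U5=0, U6=0, U7=1, U8=0, giving Y1=0, Y2=0. Observed Y1=0, Y2=1.
Test 1: faults giving observed Y1=0, Y2=1 are {U1 stuck-at-0, U2 stuck-at-0, U7 stuck-at-0, U8 stuck-at-1}.
Test 2 (x1=0, x2=0, x3=1): fault-free U1=0, U2=1, U3=0, U4=0, U5=1, U6=1, U7=1, U8=0 → Y1=1, Y2=0; observed Y1=0, Y2=1. Eliminates U1 stuck-at-0, U7 stuck-at-0, U8 stuck-at-1.
Only U2 stuck-at-0 is consistent with every test.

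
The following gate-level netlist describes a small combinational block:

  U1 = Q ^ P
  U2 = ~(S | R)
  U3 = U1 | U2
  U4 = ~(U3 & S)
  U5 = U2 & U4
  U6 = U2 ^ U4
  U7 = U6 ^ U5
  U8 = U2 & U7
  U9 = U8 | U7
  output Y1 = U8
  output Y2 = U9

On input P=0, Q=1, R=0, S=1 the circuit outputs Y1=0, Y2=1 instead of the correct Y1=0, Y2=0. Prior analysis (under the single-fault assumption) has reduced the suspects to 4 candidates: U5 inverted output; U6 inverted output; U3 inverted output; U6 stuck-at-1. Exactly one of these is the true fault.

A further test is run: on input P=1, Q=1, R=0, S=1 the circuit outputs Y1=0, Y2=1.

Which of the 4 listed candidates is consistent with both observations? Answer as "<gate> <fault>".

Evaluate each candidate on input P=1, Q=1, R=0, S=1:
  U5 inverted output: U1=0, U2=0, U3=0, U4=1, U5=1 [inverted output], U6=1, U7=0, U8=0, U9=0 → Y1=0, Y2=0 — eliminated
  U6 inverted output: U1=0, U2=0, U3=0, U4=1, U5=0, U6=0 [inverted output], U7=0, U8=0, U9=0 → Y1=0, Y2=0 — eliminated
  U3 inverted output: U1=0, U2=0, U3=1 [inverted output], U4=0, U5=0, U6=0, U7=0, U8=0, U9=0 → Y1=0, Y2=0 — eliminated
  U6 stuck-at-1: U1=0, U2=0, U3=0, U4=1, U5=0, U6=1 [stuck-at-1], U7=1, U8=0, U9=1 → Y1=0, Y2=1 — matches
Only U6 stuck-at-1 reproduces the observed Y1=0, Y2=1.

U6 stuck-at-1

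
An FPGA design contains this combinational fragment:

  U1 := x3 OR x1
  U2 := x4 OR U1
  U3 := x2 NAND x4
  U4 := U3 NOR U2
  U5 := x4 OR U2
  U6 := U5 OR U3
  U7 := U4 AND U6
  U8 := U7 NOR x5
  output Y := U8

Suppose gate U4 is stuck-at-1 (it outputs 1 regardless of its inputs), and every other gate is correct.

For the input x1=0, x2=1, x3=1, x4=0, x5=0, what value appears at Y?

Propagate with U4 forced: U1=1, U2=1, U3=1, U4=1 [stuck-at-1], U5=1, U6=1, U7=1, U8=0.
So Y = 0. (Without the fault it would be 1.)

0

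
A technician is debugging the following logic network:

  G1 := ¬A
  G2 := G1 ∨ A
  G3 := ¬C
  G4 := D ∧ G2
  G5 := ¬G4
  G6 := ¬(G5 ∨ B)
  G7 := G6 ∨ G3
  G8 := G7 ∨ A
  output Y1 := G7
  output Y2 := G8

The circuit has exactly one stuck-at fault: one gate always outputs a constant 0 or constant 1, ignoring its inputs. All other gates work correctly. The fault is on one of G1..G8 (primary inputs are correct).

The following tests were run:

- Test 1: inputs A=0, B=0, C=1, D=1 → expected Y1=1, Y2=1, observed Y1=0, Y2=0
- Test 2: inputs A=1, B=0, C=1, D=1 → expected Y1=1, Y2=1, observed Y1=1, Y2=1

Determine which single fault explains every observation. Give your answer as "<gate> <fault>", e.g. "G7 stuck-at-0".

Fault-free values for test 1 (A=0, B=0, C=1, D=1): G1=1, G2=1, G3=0, G4=1, G5=0, G6=1, G7=1, G8=1, giving Y1=1, Y2=1. Observed Y1=0, Y2=0.
Test 1: faults giving observed Y1=0, Y2=0 are {G1 stuck-at-0, G2 stuck-at-0, G4 stuck-at-0, G5 stuck-at-1, G6 stuck-at-0, G7 stuck-at-0}.
Test 2 (A=1, B=0, C=1, D=1): fault-free G1=0, G2=1, G3=0, G4=1, G5=0, G6=1, G7=1, G8=1 → Y1=1, Y2=1; observed Y1=1, Y2=1. Eliminates G2 stuck-at-0, G4 stuck-at-0, G5 stuck-at-1, G6 stuck-at-0, G7 stuck-at-0.
Only G1 stuck-at-0 is consistent with every test.

G1 stuck-at-0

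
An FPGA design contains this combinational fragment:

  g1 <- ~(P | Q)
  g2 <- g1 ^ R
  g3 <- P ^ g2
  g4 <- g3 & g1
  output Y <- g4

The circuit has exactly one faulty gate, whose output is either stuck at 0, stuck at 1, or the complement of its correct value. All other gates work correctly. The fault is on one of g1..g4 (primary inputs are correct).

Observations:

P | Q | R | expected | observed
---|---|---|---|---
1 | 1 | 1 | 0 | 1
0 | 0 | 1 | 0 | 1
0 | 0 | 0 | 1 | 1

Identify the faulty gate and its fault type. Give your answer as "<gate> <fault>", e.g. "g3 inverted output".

g4 stuck-at-1

Fault-free values for test 1 (P=1, Q=1, R=1): g1=0, g2=1, g3=0, g4=0, giving Y=0. Observed 1.
Test 1: faults giving observed 1 are {g1 stuck-at-1, g1 inverted output, g4 stuck-at-1, g4 inverted output}.
Test 2 (P=0, Q=0, R=1): fault-free g1=1, g2=0, g3=0, g4=0 → 0; observed 1. Eliminates g1 stuck-at-1, g1 inverted output.
Test 3 (P=0, Q=0, R=0): fault-free g1=1, g2=1, g3=1, g4=1 → 1; observed 1. Eliminates g4 inverted output.
Only g4 stuck-at-1 is consistent with every test.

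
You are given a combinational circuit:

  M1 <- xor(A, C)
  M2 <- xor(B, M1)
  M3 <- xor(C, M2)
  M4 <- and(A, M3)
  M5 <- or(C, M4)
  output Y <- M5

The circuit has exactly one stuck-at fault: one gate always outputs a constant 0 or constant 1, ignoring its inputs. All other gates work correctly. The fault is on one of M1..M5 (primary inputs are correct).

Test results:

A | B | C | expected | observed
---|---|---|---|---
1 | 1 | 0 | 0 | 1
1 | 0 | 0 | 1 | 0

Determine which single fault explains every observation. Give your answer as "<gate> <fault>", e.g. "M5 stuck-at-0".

Fault-free values for test 1 (A=1, B=1, C=0): M1=1, M2=0, M3=0, M4=0, M5=0, giving Y=0. Observed 1.
Test 1: faults giving observed 1 are {M1 stuck-at-0, M2 stuck-at-1, M3 stuck-at-1, M4 stuck-at-1, M5 stuck-at-1}.
Test 2 (A=1, B=0, C=0): fault-free M1=1, M2=1, M3=1, M4=1, M5=1 → 1; observed 0. Eliminates M2 stuck-at-1, M3 stuck-at-1, M4 stuck-at-1, M5 stuck-at-1.
Only M1 stuck-at-0 is consistent with every test.

M1 stuck-at-0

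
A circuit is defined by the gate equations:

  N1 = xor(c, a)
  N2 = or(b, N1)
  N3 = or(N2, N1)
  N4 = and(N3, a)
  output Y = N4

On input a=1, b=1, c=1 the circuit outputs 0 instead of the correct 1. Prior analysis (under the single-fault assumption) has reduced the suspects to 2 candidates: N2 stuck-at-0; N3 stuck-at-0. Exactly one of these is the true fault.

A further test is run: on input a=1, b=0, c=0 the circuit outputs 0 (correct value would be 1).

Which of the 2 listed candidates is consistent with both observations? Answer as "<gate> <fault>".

N3 stuck-at-0

Evaluate each candidate on input a=1, b=0, c=0:
  N2 stuck-at-0: N1=1, N2=0 [stuck-at-0], N3=1, N4=1 → 1 — eliminated
  N3 stuck-at-0: N1=1, N2=1, N3=0 [stuck-at-0], N4=0 → 0 — matches
Only N3 stuck-at-0 reproduces the observed 0.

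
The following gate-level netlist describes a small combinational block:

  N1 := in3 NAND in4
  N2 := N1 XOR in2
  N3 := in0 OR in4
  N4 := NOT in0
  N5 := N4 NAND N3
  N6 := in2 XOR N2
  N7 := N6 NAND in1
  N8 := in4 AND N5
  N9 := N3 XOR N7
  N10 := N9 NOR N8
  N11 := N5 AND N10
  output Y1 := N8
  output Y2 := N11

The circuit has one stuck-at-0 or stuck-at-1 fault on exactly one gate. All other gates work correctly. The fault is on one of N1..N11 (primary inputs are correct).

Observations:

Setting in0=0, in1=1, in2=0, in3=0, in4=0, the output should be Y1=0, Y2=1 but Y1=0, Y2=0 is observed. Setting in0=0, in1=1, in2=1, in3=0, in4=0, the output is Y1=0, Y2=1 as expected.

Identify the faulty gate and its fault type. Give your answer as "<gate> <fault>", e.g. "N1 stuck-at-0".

N2 stuck-at-0

Fault-free values for test 1 (in0=0, in1=1, in2=0, in3=0, in4=0): N1=1, N2=1, N3=0, N4=1, N5=1, N6=1, N7=0, N8=0, N9=0, N10=1, N11=1, giving Y1=0, Y2=1. Observed Y1=0, Y2=0.
Test 1: faults giving observed Y1=0, Y2=0 are {N1 stuck-at-0, N2 stuck-at-0, N3 stuck-at-1, N5 stuck-at-0, N6 stuck-at-0, N7 stuck-at-1, N9 stuck-at-1, N10 stuck-at-0, N11 stuck-at-0}.
Test 2 (in0=0, in1=1, in2=1, in3=0, in4=0): fault-free N1=1, N2=0, N3=0, N4=1, N5=1, N6=1, N7=0, N8=0, N9=0, N10=1, N11=1 → Y1=0, Y2=1; observed Y1=0, Y2=1. Eliminates N1 stuck-at-0, N3 stuck-at-1, N5 stuck-at-0, N6 stuck-at-0, N7 stuck-at-1, N9 stuck-at-1, N10 stuck-at-0, N11 stuck-at-0.
Only N2 stuck-at-0 is consistent with every test.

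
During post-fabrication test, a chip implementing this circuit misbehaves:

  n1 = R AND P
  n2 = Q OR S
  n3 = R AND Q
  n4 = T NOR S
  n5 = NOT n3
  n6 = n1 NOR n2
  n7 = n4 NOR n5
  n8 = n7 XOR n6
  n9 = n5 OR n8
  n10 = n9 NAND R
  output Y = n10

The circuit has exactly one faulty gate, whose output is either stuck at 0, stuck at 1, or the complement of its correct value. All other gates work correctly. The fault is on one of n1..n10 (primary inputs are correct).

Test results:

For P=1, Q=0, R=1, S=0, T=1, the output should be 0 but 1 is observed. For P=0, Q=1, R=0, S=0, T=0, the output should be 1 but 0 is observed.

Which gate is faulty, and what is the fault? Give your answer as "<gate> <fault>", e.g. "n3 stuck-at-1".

Fault-free values for test 1 (P=1, Q=0, R=1, S=0, T=1): n1=1, n2=0, n3=0, n4=0, n5=1, n6=0, n7=0, n8=0, n9=1, n10=0, giving Y=0. Observed 1.
Test 1: faults giving observed 1 are {n9 stuck-at-0, n9 inverted output, n10 stuck-at-1, n10 inverted output}.
Test 2 (P=0, Q=1, R=0, S=0, T=0): fault-free n1=0, n2=1, n3=0, n4=1, n5=1, n6=0, n7=0, n8=0, n9=1, n10=1 → 1; observed 0. Eliminates n9 stuck-at-0, n9 inverted output, n10 stuck-at-1.
Only n10 inverted output is consistent with every test.

n10 inverted output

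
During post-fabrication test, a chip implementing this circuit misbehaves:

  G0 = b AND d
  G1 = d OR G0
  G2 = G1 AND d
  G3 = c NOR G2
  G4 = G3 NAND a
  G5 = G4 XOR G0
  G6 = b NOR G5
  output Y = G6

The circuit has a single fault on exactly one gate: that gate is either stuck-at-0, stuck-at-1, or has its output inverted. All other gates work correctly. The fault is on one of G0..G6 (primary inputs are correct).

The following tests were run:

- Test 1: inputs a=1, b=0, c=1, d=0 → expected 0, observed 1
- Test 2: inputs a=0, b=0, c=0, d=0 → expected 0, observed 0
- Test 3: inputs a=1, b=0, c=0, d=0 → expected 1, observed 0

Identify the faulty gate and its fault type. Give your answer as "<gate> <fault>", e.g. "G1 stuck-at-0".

Fault-free values for test 1 (a=1, b=0, c=1, d=0): G0=0, G1=0, G2=0, G3=0, G4=1, G5=1, G6=0, giving Y=0. Observed 1.
Test 1: faults giving observed 1 are {G0 stuck-at-1, G0 inverted output, G3 stuck-at-1, G3 inverted output, G4 stuck-at-0, G4 inverted output, G5 stuck-at-0, G5 inverted output, G6 stuck-at-1, G6 inverted output}.
Test 2 (a=0, b=0, c=0, d=0): fault-free G0=0, G1=0, G2=0, G3=1, G4=1, G5=1, G6=0 → 0; observed 0. Eliminates G0 stuck-at-1, G0 inverted output, G4 stuck-at-0, G4 inverted output, G5 stuck-at-0, G5 inverted output, G6 stuck-at-1, G6 inverted output.
Test 3 (a=1, b=0, c=0, d=0): fault-free G0=0, G1=0, G2=0, G3=1, G4=0, G5=0, G6=1 → 1; observed 0. Eliminates G3 stuck-at-1.
Only G3 inverted output is consistent with every test.

G3 inverted output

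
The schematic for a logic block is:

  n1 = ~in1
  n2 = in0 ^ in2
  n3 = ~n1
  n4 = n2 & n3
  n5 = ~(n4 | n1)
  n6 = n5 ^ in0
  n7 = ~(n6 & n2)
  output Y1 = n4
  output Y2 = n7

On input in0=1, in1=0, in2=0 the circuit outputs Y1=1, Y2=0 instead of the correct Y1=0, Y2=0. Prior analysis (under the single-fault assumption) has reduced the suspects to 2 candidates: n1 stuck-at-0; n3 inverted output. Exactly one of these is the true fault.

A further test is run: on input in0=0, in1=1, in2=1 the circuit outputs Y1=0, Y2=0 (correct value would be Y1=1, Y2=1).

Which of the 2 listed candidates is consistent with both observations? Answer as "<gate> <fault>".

n3 inverted output

Evaluate each candidate on input in0=0, in1=1, in2=1:
  n1 stuck-at-0: n1=0 [stuck-at-0], n2=1, n3=1, n4=1, n5=0, n6=0, n7=1 → Y1=1, Y2=1 — eliminated
  n3 inverted output: n1=0, n2=1, n3=0 [inverted output], n4=0, n5=1, n6=1, n7=0 → Y1=0, Y2=0 — matches
Only n3 inverted output reproduces the observed Y1=0, Y2=0.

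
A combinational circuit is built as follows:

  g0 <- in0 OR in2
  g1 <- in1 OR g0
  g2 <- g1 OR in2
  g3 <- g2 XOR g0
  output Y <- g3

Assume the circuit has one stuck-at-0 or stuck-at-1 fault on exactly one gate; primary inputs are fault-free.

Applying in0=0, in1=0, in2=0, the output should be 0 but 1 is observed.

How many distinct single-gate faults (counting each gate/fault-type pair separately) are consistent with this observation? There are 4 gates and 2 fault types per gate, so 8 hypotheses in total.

Fault-free: g0=0, g1=0, g2=0, g3=0 → 0. Observed 1.
  g0 stuck-at-0: output 0 ✗
  g0 stuck-at-1: output 0 ✗
  g1 stuck-at-0: output 0 ✗
  g1 stuck-at-1: output 1 ✓
  g2 stuck-at-0: output 0 ✗
  g2 stuck-at-1: output 1 ✓
  g3 stuck-at-0: output 0 ✗
  g3 stuck-at-1: output 1 ✓
Consistent faults: {g1 stuck-at-1, g2 stuck-at-1, g3 stuck-at-1} — 3 in all.

3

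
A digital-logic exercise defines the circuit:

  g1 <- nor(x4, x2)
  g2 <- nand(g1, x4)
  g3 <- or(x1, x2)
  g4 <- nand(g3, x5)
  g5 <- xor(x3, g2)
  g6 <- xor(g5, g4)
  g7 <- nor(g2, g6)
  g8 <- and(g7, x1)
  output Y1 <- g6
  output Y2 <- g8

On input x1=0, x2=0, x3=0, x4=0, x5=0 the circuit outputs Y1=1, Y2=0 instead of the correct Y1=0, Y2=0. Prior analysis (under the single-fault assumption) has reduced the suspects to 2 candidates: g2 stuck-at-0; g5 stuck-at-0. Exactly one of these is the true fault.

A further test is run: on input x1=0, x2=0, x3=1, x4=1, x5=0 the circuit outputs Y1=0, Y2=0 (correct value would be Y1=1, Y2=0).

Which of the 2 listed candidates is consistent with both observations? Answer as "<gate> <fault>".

g2 stuck-at-0

Evaluate each candidate on input x1=0, x2=0, x3=1, x4=1, x5=0:
  g2 stuck-at-0: g1=0, g2=0 [stuck-at-0], g3=0, g4=1, g5=1, g6=0, g7=1, g8=0 → Y1=0, Y2=0 — matches
  g5 stuck-at-0: g1=0, g2=1, g3=0, g4=1, g5=0 [stuck-at-0], g6=1, g7=0, g8=0 → Y1=1, Y2=0 — eliminated
Only g2 stuck-at-0 reproduces the observed Y1=0, Y2=0.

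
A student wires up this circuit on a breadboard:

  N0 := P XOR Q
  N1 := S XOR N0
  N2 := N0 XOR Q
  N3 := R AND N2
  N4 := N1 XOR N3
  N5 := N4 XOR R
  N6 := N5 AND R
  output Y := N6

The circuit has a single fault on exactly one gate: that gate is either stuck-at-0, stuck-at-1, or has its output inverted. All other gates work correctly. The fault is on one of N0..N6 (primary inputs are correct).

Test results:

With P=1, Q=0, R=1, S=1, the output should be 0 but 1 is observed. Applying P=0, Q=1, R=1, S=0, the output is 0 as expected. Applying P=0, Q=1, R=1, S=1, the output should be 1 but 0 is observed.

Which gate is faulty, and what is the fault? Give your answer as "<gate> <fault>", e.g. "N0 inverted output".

Fault-free values for test 1 (P=1, Q=0, R=1, S=1): N0=1, N1=0, N2=1, N3=1, N4=1, N5=0, N6=0, giving Y=0. Observed 1.
Test 1: faults giving observed 1 are {N1 stuck-at-1, N1 inverted output, N2 stuck-at-0, N2 inverted output, N3 stuck-at-0, N3 inverted output, N4 stuck-at-0, N4 inverted output, N5 stuck-at-1, N5 inverted output, N6 stuck-at-1, N6 inverted output}.
Test 2 (P=0, Q=1, R=1, S=0): fault-free N0=1, N1=1, N2=0, N3=0, N4=1, N5=0, N6=0 → 0; observed 0. Eliminates N1 inverted output, N2 inverted output, N3 inverted output, N4 stuck-at-0, N4 inverted output, N5 stuck-at-1, N5 inverted output, N6 stuck-at-1, N6 inverted output.
Test 3 (P=0, Q=1, R=1, S=1): fault-free N0=1, N1=0, N2=0, N3=0, N4=0, N5=1, N6=1 → 1; observed 0. Eliminates N2 stuck-at-0, N3 stuck-at-0.
Only N1 stuck-at-1 is consistent with every test.

N1 stuck-at-1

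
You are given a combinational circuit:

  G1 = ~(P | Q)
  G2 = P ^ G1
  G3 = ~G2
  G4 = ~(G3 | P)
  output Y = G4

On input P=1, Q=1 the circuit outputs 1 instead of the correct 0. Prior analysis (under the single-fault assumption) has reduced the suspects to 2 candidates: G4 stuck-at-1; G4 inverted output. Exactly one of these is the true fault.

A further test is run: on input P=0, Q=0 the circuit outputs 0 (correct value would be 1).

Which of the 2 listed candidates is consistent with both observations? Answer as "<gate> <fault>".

Evaluate each candidate on input P=0, Q=0:
  G4 stuck-at-1: G1=1, G2=1, G3=0, G4=1 [stuck-at-1] → 1 — eliminated
  G4 inverted output: G1=1, G2=1, G3=0, G4=0 [inverted output] → 0 — matches
Only G4 inverted output reproduces the observed 0.

G4 inverted output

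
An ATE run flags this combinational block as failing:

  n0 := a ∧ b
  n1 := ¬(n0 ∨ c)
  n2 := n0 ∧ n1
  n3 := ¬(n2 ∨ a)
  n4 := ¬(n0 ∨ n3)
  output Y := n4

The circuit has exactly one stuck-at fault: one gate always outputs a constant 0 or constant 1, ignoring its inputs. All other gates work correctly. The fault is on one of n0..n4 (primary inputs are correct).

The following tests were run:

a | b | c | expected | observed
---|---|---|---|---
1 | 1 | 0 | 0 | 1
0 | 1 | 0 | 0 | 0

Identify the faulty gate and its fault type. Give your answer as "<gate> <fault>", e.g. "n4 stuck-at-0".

Fault-free values for test 1 (a=1, b=1, c=0): n0=1, n1=0, n2=0, n3=0, n4=0, giving Y=0. Observed 1.
Test 1: faults giving observed 1 are {n0 stuck-at-0, n4 stuck-at-1}.
Test 2 (a=0, b=1, c=0): fault-free n0=0, n1=1, n2=0, n3=1, n4=0 → 0; observed 0. Eliminates n4 stuck-at-1.
Only n0 stuck-at-0 is consistent with every test.

n0 stuck-at-0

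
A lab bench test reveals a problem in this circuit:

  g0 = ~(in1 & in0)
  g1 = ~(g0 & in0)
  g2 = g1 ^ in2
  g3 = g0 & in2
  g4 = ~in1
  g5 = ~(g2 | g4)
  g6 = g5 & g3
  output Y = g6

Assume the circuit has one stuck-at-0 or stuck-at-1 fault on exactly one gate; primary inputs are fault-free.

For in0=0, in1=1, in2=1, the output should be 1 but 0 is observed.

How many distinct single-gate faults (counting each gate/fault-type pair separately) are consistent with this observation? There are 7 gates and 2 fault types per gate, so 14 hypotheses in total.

Fault-free: g0=1, g1=1, g2=0, g3=1, g4=0, g5=1, g6=1 → 1. Observed 0.
  g0 stuck-at-0: output 0 ✓
  g0 stuck-at-1: output 1 ✗
  g1 stuck-at-0: output 0 ✓
  g1 stuck-at-1: output 1 ✗
  g2 stuck-at-0: output 1 ✗
  g2 stuck-at-1: output 0 ✓
  g3 stuck-at-0: output 0 ✓
  g3 stuck-at-1: output 1 ✗
  g4 stuck-at-0: output 1 ✗
  g4 stuck-at-1: output 0 ✓
  g5 stuck-at-0: output 0 ✓
  g5 stuck-at-1: output 1 ✗
  g6 stuck-at-0: output 0 ✓
  g6 stuck-at-1: output 1 ✗
Consistent faults: {g0 stuck-at-0, g1 stuck-at-0, g2 stuck-at-1, g3 stuck-at-0, g4 stuck-at-1, g5 stuck-at-0, g6 stuck-at-0} — 7 in all.

7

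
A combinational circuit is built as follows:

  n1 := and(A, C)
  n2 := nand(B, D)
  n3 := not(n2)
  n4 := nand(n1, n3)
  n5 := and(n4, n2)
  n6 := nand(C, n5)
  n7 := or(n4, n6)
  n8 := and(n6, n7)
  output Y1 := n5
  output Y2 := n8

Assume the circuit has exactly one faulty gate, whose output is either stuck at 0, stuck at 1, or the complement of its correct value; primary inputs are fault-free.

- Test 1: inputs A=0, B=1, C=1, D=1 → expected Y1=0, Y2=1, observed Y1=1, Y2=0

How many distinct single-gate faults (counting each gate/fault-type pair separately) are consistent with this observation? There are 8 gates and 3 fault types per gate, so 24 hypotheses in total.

Fault-free: n1=0, n2=0, n3=1, n4=1, n5=0, n6=1, n7=1, n8=1 → Y1=0, Y2=1. Observed Y1=1, Y2=0.
  n1: none of the 3 fault types match ✗
  n2: stuck-at-1, inverted output ✓; others ✗
  n3: none of the 3 fault types match ✗
  n4: none of the 3 fault types match ✗
  n5: stuck-at-1, inverted output ✓; others ✗
  n6: none of the 3 fault types match ✗
  n7: none of the 3 fault types match ✗
  n8: none of the 3 fault types match ✗
Consistent faults: {n2 stuck-at-1, n2 inverted output, n5 stuck-at-1, n5 inverted output} — 4 in all.

4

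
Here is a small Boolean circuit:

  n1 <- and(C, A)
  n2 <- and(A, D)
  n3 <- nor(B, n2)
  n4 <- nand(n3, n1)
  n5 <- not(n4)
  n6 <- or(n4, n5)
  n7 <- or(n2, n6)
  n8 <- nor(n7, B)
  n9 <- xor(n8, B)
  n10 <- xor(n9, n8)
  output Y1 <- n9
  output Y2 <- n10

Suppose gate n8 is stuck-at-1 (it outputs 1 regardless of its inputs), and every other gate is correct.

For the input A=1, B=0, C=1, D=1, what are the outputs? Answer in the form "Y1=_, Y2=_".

Y1=1, Y2=0

Propagate with n8 forced: n1=1, n2=1, n3=0, n4=1, n5=0, n6=1, n7=1, n8=1 [stuck-at-1], n9=1, n10=0.
So the outputs are Y1=1, Y2=0. (Without the fault they would be Y1=0, Y2=0.)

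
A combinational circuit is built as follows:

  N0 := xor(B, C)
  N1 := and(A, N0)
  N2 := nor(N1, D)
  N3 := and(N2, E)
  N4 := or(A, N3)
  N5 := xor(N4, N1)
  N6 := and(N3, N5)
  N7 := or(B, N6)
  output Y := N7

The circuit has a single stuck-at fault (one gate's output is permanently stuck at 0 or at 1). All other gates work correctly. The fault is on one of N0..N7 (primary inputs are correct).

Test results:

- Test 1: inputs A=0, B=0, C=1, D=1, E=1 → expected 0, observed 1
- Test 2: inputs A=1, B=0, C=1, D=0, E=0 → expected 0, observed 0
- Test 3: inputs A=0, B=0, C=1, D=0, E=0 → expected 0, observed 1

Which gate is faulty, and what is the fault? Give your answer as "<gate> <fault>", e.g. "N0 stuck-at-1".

Fault-free values for test 1 (A=0, B=0, C=1, D=1, E=1): N0=1, N1=0, N2=0, N3=0, N4=0, N5=0, N6=0, N7=0, giving Y=0. Observed 1.
Test 1: faults giving observed 1 are {N2 stuck-at-1, N3 stuck-at-1, N6 stuck-at-1, N7 stuck-at-1}.
Test 2 (A=1, B=0, C=1, D=0, E=0): fault-free N0=1, N1=1, N2=0, N3=0, N4=1, N5=0, N6=0, N7=0 → 0; observed 0. Eliminates N6 stuck-at-1, N7 stuck-at-1.
Test 3 (A=0, B=0, C=1, D=0, E=0): fault-free N0=1, N1=0, N2=1, N3=0, N4=0, N5=0, N6=0, N7=0 → 0; observed 1. Eliminates N2 stuck-at-1.
Only N3 stuck-at-1 is consistent with every test.

N3 stuck-at-1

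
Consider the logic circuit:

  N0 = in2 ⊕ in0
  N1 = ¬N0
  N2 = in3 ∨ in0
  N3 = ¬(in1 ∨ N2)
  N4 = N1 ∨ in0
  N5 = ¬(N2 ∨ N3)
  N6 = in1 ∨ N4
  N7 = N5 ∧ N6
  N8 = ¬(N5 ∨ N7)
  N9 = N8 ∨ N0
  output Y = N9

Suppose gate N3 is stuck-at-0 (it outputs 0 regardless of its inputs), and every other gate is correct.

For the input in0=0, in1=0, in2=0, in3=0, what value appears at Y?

Propagate with N3 forced: N0=0, N1=1, N2=0, N3=0 [stuck-at-0], N4=1, N5=1, N6=1, N7=1, N8=0, N9=0.
So Y = 0. (Without the fault it would be 1.)

0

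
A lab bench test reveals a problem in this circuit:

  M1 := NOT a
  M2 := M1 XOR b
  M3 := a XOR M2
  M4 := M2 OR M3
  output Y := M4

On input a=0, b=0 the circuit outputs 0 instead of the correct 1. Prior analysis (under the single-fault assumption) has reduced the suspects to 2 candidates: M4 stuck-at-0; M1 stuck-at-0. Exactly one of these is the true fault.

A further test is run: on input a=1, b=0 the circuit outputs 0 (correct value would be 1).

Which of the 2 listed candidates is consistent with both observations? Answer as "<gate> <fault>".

M4 stuck-at-0

Evaluate each candidate on input a=1, b=0:
  M4 stuck-at-0: M1=0, M2=0, M3=1, M4=0 [stuck-at-0] → 0 — matches
  M1 stuck-at-0: M1=0 [stuck-at-0], M2=0, M3=1, M4=1 → 1 — eliminated
Only M4 stuck-at-0 reproduces the observed 0.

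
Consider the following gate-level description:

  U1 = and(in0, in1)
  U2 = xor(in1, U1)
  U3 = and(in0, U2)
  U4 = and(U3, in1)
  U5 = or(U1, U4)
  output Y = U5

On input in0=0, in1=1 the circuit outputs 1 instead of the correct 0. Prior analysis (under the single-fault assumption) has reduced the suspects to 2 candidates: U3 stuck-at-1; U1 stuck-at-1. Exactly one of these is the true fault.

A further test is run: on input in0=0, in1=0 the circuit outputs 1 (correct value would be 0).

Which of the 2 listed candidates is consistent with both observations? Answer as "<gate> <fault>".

U1 stuck-at-1

Evaluate each candidate on input in0=0, in1=0:
  U3 stuck-at-1: U1=0, U2=0, U3=1 [stuck-at-1], U4=0, U5=0 → 0 — eliminated
  U1 stuck-at-1: U1=1 [stuck-at-1], U2=1, U3=0, U4=0, U5=1 → 1 — matches
Only U1 stuck-at-1 reproduces the observed 1.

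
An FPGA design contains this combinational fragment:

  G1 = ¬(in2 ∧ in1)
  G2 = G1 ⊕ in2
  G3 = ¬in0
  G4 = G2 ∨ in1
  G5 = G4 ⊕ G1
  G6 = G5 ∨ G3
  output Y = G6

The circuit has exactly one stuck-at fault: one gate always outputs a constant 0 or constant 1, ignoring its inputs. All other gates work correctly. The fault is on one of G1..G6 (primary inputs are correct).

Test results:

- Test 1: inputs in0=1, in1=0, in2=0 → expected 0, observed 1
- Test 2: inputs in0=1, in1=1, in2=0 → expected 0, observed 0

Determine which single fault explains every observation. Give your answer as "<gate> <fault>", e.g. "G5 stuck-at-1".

G2 stuck-at-0

Fault-free values for test 1 (in0=1, in1=0, in2=0): G1=1, G2=1, G3=0, G4=1, G5=0, G6=0, giving Y=0. Observed 1.
Test 1: faults giving observed 1 are {G2 stuck-at-0, G3 stuck-at-1, G4 stuck-at-0, G5 stuck-at-1, G6 stuck-at-1}.
Test 2 (in0=1, in1=1, in2=0): fault-free G1=1, G2=1, G3=0, G4=1, G5=0, G6=0 → 0; observed 0. Eliminates G3 stuck-at-1, G4 stuck-at-0, G5 stuck-at-1, G6 stuck-at-1.
Only G2 stuck-at-0 is consistent with every test.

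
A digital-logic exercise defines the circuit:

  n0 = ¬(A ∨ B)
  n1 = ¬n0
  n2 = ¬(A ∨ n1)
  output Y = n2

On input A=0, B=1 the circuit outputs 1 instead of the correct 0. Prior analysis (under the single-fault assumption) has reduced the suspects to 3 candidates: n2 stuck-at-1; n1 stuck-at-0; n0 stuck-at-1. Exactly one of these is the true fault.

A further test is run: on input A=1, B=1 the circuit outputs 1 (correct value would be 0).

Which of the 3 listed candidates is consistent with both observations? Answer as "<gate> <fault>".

n2 stuck-at-1

Evaluate each candidate on input A=1, B=1:
  n2 stuck-at-1: n0=0, n1=1, n2=1 [stuck-at-1] → 1 — matches
  n1 stuck-at-0: n0=0, n1=0 [stuck-at-0], n2=0 → 0 — eliminated
  n0 stuck-at-1: n0=1 [stuck-at-1], n1=0, n2=0 → 0 — eliminated
Only n2 stuck-at-1 reproduces the observed 1.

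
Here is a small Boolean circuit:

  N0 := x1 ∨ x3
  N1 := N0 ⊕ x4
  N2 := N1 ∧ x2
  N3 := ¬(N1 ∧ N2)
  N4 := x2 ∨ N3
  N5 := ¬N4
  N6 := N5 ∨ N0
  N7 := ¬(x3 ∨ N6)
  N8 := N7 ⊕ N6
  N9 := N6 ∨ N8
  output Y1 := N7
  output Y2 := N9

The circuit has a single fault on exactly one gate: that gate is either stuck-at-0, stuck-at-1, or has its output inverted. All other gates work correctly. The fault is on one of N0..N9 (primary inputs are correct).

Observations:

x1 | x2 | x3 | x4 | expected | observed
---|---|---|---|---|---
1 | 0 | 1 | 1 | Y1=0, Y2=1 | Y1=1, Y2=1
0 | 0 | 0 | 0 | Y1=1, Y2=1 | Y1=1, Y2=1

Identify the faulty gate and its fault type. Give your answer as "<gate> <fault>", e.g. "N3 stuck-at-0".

Fault-free values for test 1 (x1=1, x2=0, x3=1, x4=1): N0=1, N1=0, N2=0, N3=1, N4=1, N5=0, N6=1, N7=0, N8=1, N9=1, giving Y1=0, Y2=1. Observed Y1=1, Y2=1.
Test 1: faults giving observed Y1=1, Y2=1 are {N7 stuck-at-1, N7 inverted output}.
Test 2 (x1=0, x2=0, x3=0, x4=0): fault-free N0=0, N1=0, N2=0, N3=1, N4=1, N5=0, N6=0, N7=1, N8=1, N9=1 → Y1=1, Y2=1; observed Y1=1, Y2=1. Eliminates N7 inverted output.
Only N7 stuck-at-1 is consistent with every test.

N7 stuck-at-1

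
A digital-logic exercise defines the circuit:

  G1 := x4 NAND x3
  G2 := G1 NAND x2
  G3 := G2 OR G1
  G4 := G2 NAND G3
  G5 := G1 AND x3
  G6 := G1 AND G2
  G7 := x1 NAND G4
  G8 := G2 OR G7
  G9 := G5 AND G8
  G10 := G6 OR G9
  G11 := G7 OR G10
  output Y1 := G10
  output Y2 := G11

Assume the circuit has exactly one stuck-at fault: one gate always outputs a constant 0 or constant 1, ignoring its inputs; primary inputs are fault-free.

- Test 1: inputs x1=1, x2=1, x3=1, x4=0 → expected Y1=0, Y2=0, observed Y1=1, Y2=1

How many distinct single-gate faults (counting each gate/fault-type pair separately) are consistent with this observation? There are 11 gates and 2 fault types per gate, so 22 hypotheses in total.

7

Fault-free: G1=1, G2=0, G3=1, G4=1, G5=1, G6=0, G7=0, G8=0, G9=0, G10=0, G11=0 → Y1=0, Y2=0. Observed Y1=1, Y2=1.
  G1: none of the 2 fault types match ✗
  G2: stuck-at-1 ✓; others ✗
  G3: none of the 2 fault types match ✗
  G4: stuck-at-0 ✓; others ✗
  G5: none of the 2 fault types match ✗
  G6: stuck-at-1 ✓; others ✗
  G7: stuck-at-1 ✓; others ✗
  G8: stuck-at-1 ✓; others ✗
  G9: stuck-at-1 ✓; others ✗
  G10: stuck-at-1 ✓; others ✗
  G11: none of the 2 fault types match ✗
Consistent faults: {G2 stuck-at-1, G4 stuck-at-0, G6 stuck-at-1, G7 stuck-at-1, G8 stuck-at-1, G9 stuck-at-1, G10 stuck-at-1} — 7 in all.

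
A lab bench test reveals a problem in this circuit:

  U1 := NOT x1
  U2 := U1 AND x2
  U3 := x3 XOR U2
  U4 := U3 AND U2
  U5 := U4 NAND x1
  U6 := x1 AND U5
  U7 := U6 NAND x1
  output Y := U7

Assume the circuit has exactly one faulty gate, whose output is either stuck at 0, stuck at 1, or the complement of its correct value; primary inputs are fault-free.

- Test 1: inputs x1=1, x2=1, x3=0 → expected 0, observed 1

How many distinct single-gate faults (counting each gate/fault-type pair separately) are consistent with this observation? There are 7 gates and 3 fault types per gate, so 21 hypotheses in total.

12

Fault-free: U1=0, U2=0, U3=0, U4=0, U5=1, U6=1, U7=0 → 0. Observed 1.
  U1: stuck-at-1, inverted output ✓; others ✗
  U2: stuck-at-1, inverted output ✓; others ✗
  U3: none of the 3 fault types match ✗
  U4: stuck-at-1, inverted output ✓; others ✗
  U5: stuck-at-0, inverted output ✓; others ✗
  U6: stuck-at-0, inverted output ✓; others ✗
  U7: stuck-at-1, inverted output ✓; others ✗
Consistent faults: {U1 stuck-at-1, U1 inverted output, U2 stuck-at-1, U2 inverted output, U4 stuck-at-1, U4 inverted output, U5 stuck-at-0, U5 inverted output, U6 stuck-at-0, U6 inverted output, U7 stuck-at-1, U7 inverted output} — 12 in all.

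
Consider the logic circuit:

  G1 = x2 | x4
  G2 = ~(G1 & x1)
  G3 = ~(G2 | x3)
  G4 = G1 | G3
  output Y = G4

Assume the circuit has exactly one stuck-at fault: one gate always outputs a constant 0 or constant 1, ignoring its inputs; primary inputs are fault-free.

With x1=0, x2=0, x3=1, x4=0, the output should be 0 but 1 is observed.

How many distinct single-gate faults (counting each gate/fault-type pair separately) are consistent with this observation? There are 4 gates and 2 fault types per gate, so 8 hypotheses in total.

Fault-free: G1=0, G2=1, G3=0, G4=0 → 0. Observed 1.
  G1 stuck-at-0: output 0 ✗
  G1 stuck-at-1: output 1 ✓
  G2 stuck-at-0: output 0 ✗
  G2 stuck-at-1: output 0 ✗
  G3 stuck-at-0: output 0 ✗
  G3 stuck-at-1: output 1 ✓
  G4 stuck-at-0: output 0 ✗
  G4 stuck-at-1: output 1 ✓
Consistent faults: {G1 stuck-at-1, G3 stuck-at-1, G4 stuck-at-1} — 3 in all.

3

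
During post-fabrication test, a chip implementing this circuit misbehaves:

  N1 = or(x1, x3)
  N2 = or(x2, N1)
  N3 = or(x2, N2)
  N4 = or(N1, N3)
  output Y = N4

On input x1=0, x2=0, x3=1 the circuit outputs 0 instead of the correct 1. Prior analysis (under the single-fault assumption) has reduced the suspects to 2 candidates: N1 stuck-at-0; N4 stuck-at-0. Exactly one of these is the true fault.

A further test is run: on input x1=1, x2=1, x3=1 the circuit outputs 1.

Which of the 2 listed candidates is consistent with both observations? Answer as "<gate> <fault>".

Evaluate each candidate on input x1=1, x2=1, x3=1:
  N1 stuck-at-0: N1=0 [stuck-at-0], N2=1, N3=1, N4=1 → 1 — matches
  N4 stuck-at-0: N1=1, N2=1, N3=1, N4=0 [stuck-at-0] → 0 — eliminated
Only N1 stuck-at-0 reproduces the observed 1.

N1 stuck-at-0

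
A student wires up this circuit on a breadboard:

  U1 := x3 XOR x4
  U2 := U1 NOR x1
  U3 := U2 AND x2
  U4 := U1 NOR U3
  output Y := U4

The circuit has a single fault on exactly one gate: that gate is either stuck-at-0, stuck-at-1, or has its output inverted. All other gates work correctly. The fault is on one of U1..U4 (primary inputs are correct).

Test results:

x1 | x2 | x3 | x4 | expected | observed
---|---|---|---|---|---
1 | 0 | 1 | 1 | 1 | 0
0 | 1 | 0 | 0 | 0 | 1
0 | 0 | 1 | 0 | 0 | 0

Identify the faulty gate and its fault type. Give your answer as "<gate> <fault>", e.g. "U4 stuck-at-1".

Fault-free values for test 1 (x1=1, x2=0, x3=1, x4=1): U1=0, U2=0, U3=0, U4=1, giving Y=1. Observed 0.
Test 1: faults giving observed 0 are {U1 stuck-at-1, U1 inverted output, U3 stuck-at-1, U3 inverted output, U4 stuck-at-0, U4 inverted output}.
Test 2 (x1=0, x2=1, x3=0, x4=0): fault-free U1=0, U2=1, U3=1, U4=0 → 0; observed 1. Eliminates U1 stuck-at-1, U1 inverted output, U3 stuck-at-1, U4 stuck-at-0.
Test 3 (x1=0, x2=0, x3=1, x4=0): fault-free U1=1, U2=0, U3=0, U4=0 → 0; observed 0. Eliminates U4 inverted output.
Only U3 inverted output is consistent with every test.

U3 inverted output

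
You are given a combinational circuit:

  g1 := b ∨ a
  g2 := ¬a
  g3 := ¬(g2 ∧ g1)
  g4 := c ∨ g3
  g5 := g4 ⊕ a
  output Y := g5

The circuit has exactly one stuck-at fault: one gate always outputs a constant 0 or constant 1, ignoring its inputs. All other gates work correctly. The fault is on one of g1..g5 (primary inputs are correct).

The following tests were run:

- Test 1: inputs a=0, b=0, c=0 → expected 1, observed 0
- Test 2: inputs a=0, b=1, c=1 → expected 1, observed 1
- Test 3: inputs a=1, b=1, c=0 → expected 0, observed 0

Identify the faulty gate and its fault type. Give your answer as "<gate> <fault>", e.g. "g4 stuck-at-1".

Fault-free values for test 1 (a=0, b=0, c=0): g1=0, g2=1, g3=1, g4=1, g5=1, giving Y=1. Observed 0.
Test 1: faults giving observed 0 are {g1 stuck-at-1, g3 stuck-at-0, g4 stuck-at-0, g5 stuck-at-0}.
Test 2 (a=0, b=1, c=1): fault-free g1=1, g2=1, g3=0, g4=1, g5=1 → 1; observed 1. Eliminates g4 stuck-at-0, g5 stuck-at-0.
Test 3 (a=1, b=1, c=0): fault-free g1=1, g2=0, g3=1, g4=1, g5=0 → 0; observed 0. Eliminates g3 stuck-at-0.
Only g1 stuck-at-1 is consistent with every test.

g1 stuck-at-1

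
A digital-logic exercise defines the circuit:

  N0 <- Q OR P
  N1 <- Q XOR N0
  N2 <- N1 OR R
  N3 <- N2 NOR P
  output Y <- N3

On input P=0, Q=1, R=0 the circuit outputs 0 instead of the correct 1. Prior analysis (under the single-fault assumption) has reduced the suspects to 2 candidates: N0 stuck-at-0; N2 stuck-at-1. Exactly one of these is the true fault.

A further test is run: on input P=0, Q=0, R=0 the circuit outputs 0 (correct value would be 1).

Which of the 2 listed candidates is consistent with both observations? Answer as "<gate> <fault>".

N2 stuck-at-1

Evaluate each candidate on input P=0, Q=0, R=0:
  N0 stuck-at-0: N0=0 [stuck-at-0], N1=0, N2=0, N3=1 → 1 — eliminated
  N2 stuck-at-1: N0=0, N1=0, N2=1 [stuck-at-1], N3=0 → 0 — matches
Only N2 stuck-at-1 reproduces the observed 0.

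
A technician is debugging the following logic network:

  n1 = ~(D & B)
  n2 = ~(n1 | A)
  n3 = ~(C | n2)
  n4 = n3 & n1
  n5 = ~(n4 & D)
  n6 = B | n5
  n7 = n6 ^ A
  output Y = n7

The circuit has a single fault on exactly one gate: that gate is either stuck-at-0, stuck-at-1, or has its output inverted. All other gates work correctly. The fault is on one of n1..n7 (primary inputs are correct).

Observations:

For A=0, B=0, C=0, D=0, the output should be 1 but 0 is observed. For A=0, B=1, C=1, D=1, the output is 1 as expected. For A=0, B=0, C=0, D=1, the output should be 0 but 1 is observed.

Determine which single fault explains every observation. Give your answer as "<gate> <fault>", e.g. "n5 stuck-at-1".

n5 inverted output

Fault-free values for test 1 (A=0, B=0, C=0, D=0): n1=1, n2=0, n3=1, n4=1, n5=1, n6=1, n7=1, giving Y=1. Observed 0.
Test 1: faults giving observed 0 are {n5 stuck-at-0, n5 inverted output, n6 stuck-at-0, n6 inverted output, n7 stuck-at-0, n7 inverted output}.
Test 2 (A=0, B=1, C=1, D=1): fault-free n1=0, n2=1, n3=0, n4=0, n5=1, n6=1, n7=1 → 1; observed 1. Eliminates n6 stuck-at-0, n6 inverted output, n7 stuck-at-0, n7 inverted output.
Test 3 (A=0, B=0, C=0, D=1): fault-free n1=1, n2=0, n3=1, n4=1, n5=0, n6=0, n7=0 → 0; observed 1. Eliminates n5 stuck-at-0.
Only n5 inverted output is consistent with every test.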